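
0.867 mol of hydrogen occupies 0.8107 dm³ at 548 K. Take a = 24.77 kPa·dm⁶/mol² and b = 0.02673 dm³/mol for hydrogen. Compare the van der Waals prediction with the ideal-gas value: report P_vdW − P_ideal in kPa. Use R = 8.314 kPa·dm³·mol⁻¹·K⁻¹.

ΔP ≈ 115.1 kPa

Ideal: P_ideal = nRT/V = (0.867)(8.314)(548)/0.8107 = 4872.47 kPa
vdW: P = nRT/(V − nb) − a n²/V² = 3950.11/0.787525 − 18.6193/0.657234 = 5015.85 − 28.3298 = 4987.52 kPa
ΔP = 4987.52 − 4872.47 = 115.1 kPa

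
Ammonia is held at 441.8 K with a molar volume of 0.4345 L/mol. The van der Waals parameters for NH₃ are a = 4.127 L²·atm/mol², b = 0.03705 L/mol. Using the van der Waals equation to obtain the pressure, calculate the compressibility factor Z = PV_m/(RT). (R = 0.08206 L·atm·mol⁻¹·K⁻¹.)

P = RT/(V_m − b) − a/V_m² = (0.08206)(441.8)/(0.4345 − 0.03705) − 4.127/(0.4345)²
  = 36.254/0.39745 − 21.860 = 91.217 − 21.860 = 69.357 atm
Z = PV_m/(RT) = (69.357)(0.4345)/((0.08206)(441.8)) = 30.136/36.254 = 0.8312

Z ≈ 0.8312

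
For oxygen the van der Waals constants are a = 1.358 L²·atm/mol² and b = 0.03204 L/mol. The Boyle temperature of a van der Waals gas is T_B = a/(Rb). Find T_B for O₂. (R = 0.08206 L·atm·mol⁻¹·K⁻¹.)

T_B ≈ 516.5 K

For a van der Waals gas the second virial coefficient B₂ = b − a/(RT) vanishes at T_B = a/(Rb).
T_B = 1.358/(0.08206×0.03204) = 1.358/0.0026292 = 516.5 K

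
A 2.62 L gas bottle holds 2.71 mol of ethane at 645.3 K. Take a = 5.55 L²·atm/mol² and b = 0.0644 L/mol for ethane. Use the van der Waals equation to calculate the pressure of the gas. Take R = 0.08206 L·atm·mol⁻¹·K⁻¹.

P ≈ 52.74 atm

P = nRT/(V − nb) − a n²/V²
nRT/(V − nb) = (2.71)(0.08206)(645.3)/(2.62 − 2.71×0.0644) = 143.50/2.4455 = 58.679 atm
a n²/V² = (5.55)(2.71)²/(2.62)² = 5.9378 atm
P = 58.679 − 5.9378 = 52.74 atm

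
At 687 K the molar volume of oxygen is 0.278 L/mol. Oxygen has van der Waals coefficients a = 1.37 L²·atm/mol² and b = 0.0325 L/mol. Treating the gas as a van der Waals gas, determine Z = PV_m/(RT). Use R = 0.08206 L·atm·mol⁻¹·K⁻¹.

Z ≈ 1.045

P = RT/(V_m − b) − a/V_m² = (0.08206)(687)/(0.278 − 0.0325) − 1.37/(0.278)²
  = 56.375/0.24550 − 17.727 = 229.63 − 17.727 = 211.90 atm
Z = PV_m/(RT) = (211.90)(0.278)/((0.08206)(687)) = 58.908/56.375 = 1.045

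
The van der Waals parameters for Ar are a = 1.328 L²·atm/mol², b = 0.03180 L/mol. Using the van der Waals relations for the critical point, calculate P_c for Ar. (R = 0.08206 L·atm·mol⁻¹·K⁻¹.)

For a van der Waals gas, P_c = a/(27b²).
P_c = 1.328/(27×(0.03180)²) = 1.328/0.027303 = 48.64 atm

P_c ≈ 48.64 atm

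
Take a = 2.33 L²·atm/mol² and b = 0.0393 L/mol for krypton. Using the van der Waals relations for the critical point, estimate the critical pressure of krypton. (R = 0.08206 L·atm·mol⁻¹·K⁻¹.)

For a van der Waals gas, P_c = a/(27b²).
P_c = 2.33/(27×(0.0393)²) = 2.33/0.041701 = 55.87 atm

P_c ≈ 55.87 atm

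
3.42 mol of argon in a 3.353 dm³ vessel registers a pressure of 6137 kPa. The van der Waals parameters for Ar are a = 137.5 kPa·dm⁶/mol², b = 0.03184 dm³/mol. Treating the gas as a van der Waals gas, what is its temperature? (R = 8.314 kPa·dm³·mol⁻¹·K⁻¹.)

T ≈ 716.5 K

T = (P + a n²/V²)(V − nb)/(nR)
P + a n²/V² = 6137 + (137.5)(3.42)²/(3.353)² = 6280.0 kPa
V − nb = 3.353 − (3.42)(0.03184) = 3.2441 dm³
T = (6280.0)(3.2441)/((3.42)(8.314)) = 716.5 K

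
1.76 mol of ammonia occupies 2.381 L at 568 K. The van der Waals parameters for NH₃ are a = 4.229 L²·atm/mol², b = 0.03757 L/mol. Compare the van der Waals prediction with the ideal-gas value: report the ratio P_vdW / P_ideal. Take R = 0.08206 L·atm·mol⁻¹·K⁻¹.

P_vdW / P_ideal ≈ 0.9615

Ideal: P_ideal = nRT/V = (1.76)(0.08206)(568)/2.381 = 34.4535 atm
vdW: P = nRT/(V − nb) − a n²/V² = 82.0337/2.31488 − 13.0998/5.66916 = 35.4376 − 2.31071 = 33.1269 atm
Ratio = 33.1269/34.4535 = 0.9615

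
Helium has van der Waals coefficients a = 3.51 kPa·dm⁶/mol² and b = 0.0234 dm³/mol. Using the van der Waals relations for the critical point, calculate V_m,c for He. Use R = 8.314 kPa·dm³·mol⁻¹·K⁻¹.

For a van der Waals gas, V_m,c = 3b.
V_m,c = 3×0.0234 = 0.07020 dm³/mol

V_m,c ≈ 0.07020 dm³/mol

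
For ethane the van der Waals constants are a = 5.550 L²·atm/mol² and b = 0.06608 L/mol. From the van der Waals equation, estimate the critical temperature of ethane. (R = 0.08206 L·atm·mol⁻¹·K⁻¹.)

For a van der Waals gas, T_c = 8a/(27Rb).
T_c = 8×5.550/(27×0.08206×0.06608) = 44.400/0.14641 = 303.3 K

T_c ≈ 303.3 K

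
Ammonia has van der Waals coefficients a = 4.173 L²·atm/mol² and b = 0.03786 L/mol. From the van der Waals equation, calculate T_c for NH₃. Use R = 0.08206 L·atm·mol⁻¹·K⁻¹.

T_c ≈ 398.0 K

For a van der Waals gas, T_c = 8a/(27Rb).
T_c = 8×4.173/(27×0.08206×0.03786) = 33.384/0.083883 = 398.0 K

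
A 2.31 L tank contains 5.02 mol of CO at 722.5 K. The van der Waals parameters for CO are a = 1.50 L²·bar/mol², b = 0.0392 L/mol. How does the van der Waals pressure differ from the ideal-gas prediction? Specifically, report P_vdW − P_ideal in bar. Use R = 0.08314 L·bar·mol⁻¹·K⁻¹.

ΔP ≈ 5.07 bar

Ideal: P_ideal = nRT/V = (5.02)(0.08314)(722.5)/2.31 = 130.539 bar
vdW: P = nRT/(V − nb) − a n²/V² = 301.545/2.11322 − 37.8006/5.33610 = 142.695 − 7.08394 = 135.611 bar
ΔP = 135.611 − 130.539 = 5.07 bar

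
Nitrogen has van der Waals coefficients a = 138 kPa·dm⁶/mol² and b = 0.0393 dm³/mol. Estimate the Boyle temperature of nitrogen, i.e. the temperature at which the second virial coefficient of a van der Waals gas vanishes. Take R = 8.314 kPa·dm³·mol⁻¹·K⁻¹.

T_B ≈ 422.4 K

For a van der Waals gas the second virial coefficient B₂ = b − a/(RT) vanishes at T_B = a/(Rb).
T_B = 138/(8.314×0.0393) = 138/0.32674 = 422.4 K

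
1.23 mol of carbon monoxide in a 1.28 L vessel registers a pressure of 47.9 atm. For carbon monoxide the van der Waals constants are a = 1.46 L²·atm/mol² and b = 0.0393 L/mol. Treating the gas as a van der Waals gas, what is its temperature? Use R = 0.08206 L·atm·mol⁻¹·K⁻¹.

T ≈ 601.0 K

T = (P + a n²/V²)(V − nb)/(nR)
P + a n²/V² = 47.9 + (1.46)(1.23)²/(1.28)² = 49.248 atm
V − nb = 1.28 − (1.23)(0.0393) = 1.2317 L
T = (49.248)(1.2317)/((1.23)(0.08206)) = 601.0 K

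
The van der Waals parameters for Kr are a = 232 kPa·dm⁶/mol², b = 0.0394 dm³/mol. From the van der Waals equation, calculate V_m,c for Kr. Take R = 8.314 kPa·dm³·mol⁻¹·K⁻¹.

V_m,c ≈ 0.1182 dm³/mol

For a van der Waals gas, V_m,c = 3b.
V_m,c = 3×0.0394 = 0.1182 dm³/mol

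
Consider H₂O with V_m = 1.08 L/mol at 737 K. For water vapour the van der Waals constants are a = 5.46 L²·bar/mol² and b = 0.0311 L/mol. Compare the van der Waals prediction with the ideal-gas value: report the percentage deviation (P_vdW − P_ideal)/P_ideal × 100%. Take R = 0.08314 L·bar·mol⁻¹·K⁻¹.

Ideal: P_ideal = RT/V_m = (0.08314)(737)/1.08 = 56.7354 bar
vdW: P = RT/(V_m − b) − a/V_m² = 61.2742/1.04890 − 5.46/1.16640 = 58.4176 − 4.68107 = 53.7365 bar
% deviation = (53.7365 − 56.7354)/56.7354 × 100% = -5.29%

-5.29 %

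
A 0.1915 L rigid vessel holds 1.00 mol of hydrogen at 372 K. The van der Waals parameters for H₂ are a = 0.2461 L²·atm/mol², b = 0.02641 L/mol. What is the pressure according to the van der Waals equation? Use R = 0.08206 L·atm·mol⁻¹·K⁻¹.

P = nRT/(V − nb) − a n²/V²
nRT/(V − nb) = (1.00)(0.08206)(372)/(0.1915 − 1.00×0.02641) = 30.526/0.16509 = 184.91 atm
a n²/V² = (0.2461)(1.00)²/(0.1915)² = 6.7108 atm
P = 184.91 − 6.7108 = 178.2 atm

P ≈ 178.2 atm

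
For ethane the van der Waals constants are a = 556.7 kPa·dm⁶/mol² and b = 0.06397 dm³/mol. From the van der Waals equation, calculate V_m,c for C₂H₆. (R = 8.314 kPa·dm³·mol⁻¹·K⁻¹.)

For a van der Waals gas, V_m,c = 3b.
V_m,c = 3×0.06397 = 0.1919 dm³/mol

V_m,c ≈ 0.1919 dm³/mol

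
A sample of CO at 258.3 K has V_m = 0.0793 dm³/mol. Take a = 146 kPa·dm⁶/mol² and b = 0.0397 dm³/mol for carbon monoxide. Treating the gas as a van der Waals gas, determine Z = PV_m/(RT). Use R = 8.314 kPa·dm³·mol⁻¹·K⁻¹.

Z ≈ 1.145

P = RT/(V_m − b) − a/V_m² = (8.314)(258.3)/(0.0793 − 0.0397) − 146/(0.0793)²
  = 2147.5/0.039600 − 23217 = 54230 − 23217 = 31013 kPa
Z = PV_m/(RT) = (31013)(0.0793)/((8.314)(258.3)) = 2459.3/2147.5 = 1.145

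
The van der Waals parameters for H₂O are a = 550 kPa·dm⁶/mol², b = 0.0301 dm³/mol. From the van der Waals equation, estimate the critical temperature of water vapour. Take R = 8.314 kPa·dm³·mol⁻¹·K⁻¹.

For a van der Waals gas, T_c = 8a/(27Rb).
T_c = 8×550/(27×8.314×0.0301) = 4400.0/6.7568 = 651.2 K

T_c ≈ 651.2 K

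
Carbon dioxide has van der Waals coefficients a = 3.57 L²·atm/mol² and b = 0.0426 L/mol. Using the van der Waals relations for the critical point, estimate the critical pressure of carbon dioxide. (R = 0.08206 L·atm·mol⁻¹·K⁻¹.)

For a van der Waals gas, P_c = a/(27b²).
P_c = 3.57/(27×(0.0426)²) = 3.57/0.048999 = 72.86 atm

P_c ≈ 72.86 atm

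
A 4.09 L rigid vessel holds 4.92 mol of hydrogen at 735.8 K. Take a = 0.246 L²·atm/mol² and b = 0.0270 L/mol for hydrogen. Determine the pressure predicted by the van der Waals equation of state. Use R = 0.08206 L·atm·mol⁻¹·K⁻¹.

P ≈ 74.72 atm

P = nRT/(V − nb) − a n²/V²
nRT/(V − nb) = (4.92)(0.08206)(735.8)/(4.09 − 4.92×0.0270) = 297.07/3.9572 = 75.071 atm
a n²/V² = (0.246)(4.92)²/(4.09)² = 0.35597 atm
P = 75.071 − 0.35597 = 74.72 atm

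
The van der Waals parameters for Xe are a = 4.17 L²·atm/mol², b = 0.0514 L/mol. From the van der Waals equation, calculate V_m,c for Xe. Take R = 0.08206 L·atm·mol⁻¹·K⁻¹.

For a van der Waals gas, V_m,c = 3b.
V_m,c = 3×0.0514 = 0.1542 L/mol

V_m,c ≈ 0.1542 L/mol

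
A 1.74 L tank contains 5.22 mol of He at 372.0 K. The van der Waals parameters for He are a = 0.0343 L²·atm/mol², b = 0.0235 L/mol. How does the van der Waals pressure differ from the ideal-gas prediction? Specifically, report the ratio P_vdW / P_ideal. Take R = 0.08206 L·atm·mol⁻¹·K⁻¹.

P_vdW / P_ideal ≈ 1.072

Ideal: P_ideal = nRT/V = (5.22)(0.08206)(372.0)/1.74 = 91.5790 atm
vdW: P = nRT/(V − nb) − a n²/V² = 159.347/1.61733 − 0.934620/3.02760 = 98.5247 − 0.308700 = 98.2160 atm
Ratio = 98.2160/91.5790 = 1.072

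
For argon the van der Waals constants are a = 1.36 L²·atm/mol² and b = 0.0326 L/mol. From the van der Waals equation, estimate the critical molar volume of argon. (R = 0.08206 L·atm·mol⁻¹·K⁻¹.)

V_m,c ≈ 0.09780 L/mol

For a van der Waals gas, V_m,c = 3b.
V_m,c = 3×0.0326 = 0.09780 L/mol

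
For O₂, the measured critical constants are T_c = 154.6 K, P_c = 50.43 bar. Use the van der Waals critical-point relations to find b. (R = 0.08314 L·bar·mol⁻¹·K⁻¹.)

From T_c = 8a/(27Rb) and P_c = a/(27b²): b = R T_c/(8 P_c).
b = (0.08314)(154.6)/(8×50.43) = 12.853/403.44 = 0.03186 L/mol

b ≈ 0.03186 L/mol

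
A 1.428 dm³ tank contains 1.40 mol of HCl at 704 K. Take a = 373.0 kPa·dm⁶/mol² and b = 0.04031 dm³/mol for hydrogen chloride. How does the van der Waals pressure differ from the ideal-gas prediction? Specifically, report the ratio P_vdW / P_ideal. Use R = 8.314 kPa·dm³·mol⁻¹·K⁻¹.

P_vdW / P_ideal ≈ 0.9787

Ideal: P_ideal = nRT/V = (1.40)(8.314)(704)/1.428 = 5738.29 kPa
vdW: P = nRT/(V − nb) − a n²/V² = 8194.28/1.37157 − 731.080/2.03918 = 5974.38 − 358.517 = 5615.86 kPa
Ratio = 5615.86/5738.29 = 0.9787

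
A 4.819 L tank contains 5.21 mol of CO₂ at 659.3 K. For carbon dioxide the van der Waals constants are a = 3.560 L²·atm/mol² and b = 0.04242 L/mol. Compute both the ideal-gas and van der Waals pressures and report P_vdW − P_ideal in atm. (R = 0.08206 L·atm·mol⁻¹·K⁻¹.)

ΔP ≈ -1.350 atm

Ideal: P_ideal = nRT/V = (5.21)(0.08206)(659.3)/4.819 = 58.4919 atm
vdW: P = nRT/(V − nb) − a n²/V² = 281.872/4.59799 − 96.6330/23.2228 = 61.3033 − 4.16113 = 57.1422 atm
ΔP = 57.1422 − 58.4919 = -1.350 atm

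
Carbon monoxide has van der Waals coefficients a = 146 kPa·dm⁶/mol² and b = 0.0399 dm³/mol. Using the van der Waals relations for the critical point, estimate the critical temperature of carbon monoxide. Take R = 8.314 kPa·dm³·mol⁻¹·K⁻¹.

For a van der Waals gas, T_c = 8a/(27Rb).
T_c = 8×146/(27×8.314×0.0399) = 1168.0/8.9567 = 130.4 K

T_c ≈ 130.4 K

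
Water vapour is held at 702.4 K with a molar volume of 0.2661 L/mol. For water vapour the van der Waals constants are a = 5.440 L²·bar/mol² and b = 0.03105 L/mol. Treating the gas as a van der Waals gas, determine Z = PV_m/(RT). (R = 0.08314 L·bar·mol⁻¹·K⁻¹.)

Z ≈ 0.7820

P = RT/(V_m − b) − a/V_m² = (0.08314)(702.4)/(0.2661 − 0.03105) − 5.440/(0.2661)²
  = 58.398/0.23505 − 76.826 = 248.45 − 76.826 = 171.62 bar
Z = PV_m/(RT) = (171.62)(0.2661)/((0.08314)(702.4)) = 45.668/58.398 = 0.7820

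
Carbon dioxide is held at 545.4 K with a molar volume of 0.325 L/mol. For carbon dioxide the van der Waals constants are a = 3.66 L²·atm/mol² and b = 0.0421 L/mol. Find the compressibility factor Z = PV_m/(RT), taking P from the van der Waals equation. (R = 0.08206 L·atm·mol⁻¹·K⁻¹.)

P = RT/(V_m − b) − a/V_m² = (0.08206)(545.4)/(0.325 − 0.0421) − 3.66/(0.325)²
  = 44.756/0.28290 − 34.651 = 158.20 − 34.651 = 123.55 atm
Z = PV_m/(RT) = (123.55)(0.325)/((0.08206)(545.4)) = 40.154/44.756 = 0.8972

Z ≈ 0.8972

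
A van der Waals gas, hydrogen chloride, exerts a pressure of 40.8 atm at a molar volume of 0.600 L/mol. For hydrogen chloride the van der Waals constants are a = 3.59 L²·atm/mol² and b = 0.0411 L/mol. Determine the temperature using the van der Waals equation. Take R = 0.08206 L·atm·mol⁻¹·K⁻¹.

T = (P + a/V_m²)(V_m − b)/R
P + a/V_m² = 40.8 + 3.59/(0.600)² = 50.772 atm
V_m − b = 0.600 − 0.0411 = 0.55890 L/mol
T = (50.772)(0.55890)/0.08206 = 345.8 K

T ≈ 345.8 K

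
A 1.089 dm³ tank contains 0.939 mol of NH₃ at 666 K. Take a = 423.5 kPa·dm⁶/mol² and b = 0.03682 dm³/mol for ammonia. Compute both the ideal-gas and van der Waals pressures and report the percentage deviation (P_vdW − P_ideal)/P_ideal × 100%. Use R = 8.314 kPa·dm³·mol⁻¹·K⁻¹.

-3.32 %

Ideal: P_ideal = nRT/V = (0.939)(8.314)(666)/1.089 = 4774.43 kPa
vdW: P = nRT/(V − nb) − a n²/V² = 5199.36/1.05443 − 373.409/1.18592 = 4930.97 − 314.869 = 4616.10 kPa
% deviation = (4616.10 − 4774.43)/4774.43 × 100% = -3.32%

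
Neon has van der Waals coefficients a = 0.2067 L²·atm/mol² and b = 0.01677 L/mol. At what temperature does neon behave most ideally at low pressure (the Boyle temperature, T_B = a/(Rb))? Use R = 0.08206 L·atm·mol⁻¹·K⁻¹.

T_B ≈ 150.2 K

For a van der Waals gas the second virial coefficient B₂ = b − a/(RT) vanishes at T_B = a/(Rb).
T_B = 0.2067/(0.08206×0.01677) = 0.2067/0.0013761 = 150.2 K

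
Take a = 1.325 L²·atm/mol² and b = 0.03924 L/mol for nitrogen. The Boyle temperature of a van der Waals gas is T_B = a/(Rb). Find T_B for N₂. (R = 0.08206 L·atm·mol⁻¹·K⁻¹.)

For a van der Waals gas the second virial coefficient B₂ = b − a/(RT) vanishes at T_B = a/(Rb).
T_B = 1.325/(0.08206×0.03924) = 1.325/0.0032200 = 411.5 K

T_B ≈ 411.5 K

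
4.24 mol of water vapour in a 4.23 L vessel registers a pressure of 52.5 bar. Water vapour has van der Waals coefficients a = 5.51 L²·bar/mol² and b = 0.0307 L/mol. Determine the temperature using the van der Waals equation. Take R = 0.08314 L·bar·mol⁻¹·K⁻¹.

T = (P + a n²/V²)(V − nb)/(nR)
P + a n²/V² = 52.5 + (5.51)(4.24)²/(4.23)² = 58.036 bar
V − nb = 4.23 − (4.24)(0.0307) = 4.0998 L
T = (58.036)(4.0998)/((4.24)(0.08314)) = 675.0 K

T ≈ 675.0 K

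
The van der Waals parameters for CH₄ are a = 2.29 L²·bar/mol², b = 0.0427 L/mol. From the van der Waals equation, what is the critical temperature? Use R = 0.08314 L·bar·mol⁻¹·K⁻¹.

For a van der Waals gas, T_c = 8a/(27Rb).
T_c = 8×2.29/(27×0.08314×0.0427) = 18.320/0.095852 = 191.1 K

T_c ≈ 191.1 K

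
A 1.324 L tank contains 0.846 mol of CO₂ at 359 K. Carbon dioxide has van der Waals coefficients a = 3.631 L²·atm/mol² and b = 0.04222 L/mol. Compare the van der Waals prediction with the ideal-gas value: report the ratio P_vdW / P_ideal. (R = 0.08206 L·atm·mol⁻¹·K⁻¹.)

P_vdW / P_ideal ≈ 0.9490

Ideal: P_ideal = nRT/V = (0.846)(0.08206)(359)/1.324 = 18.8238 atm
vdW: P = nRT/(V − nb) − a n²/V² = 24.9228/1.28828 − 2.59876/1.75298 = 19.3458 − 1.48248 = 17.8633 atm
Ratio = 17.8633/18.8238 = 0.9490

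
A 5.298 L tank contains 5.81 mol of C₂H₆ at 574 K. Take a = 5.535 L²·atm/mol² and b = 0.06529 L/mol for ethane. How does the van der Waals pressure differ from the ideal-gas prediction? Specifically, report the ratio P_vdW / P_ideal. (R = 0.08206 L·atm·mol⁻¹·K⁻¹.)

Ideal: P_ideal = nRT/V = (5.81)(0.08206)(574)/5.298 = 51.6544 atm
vdW: P = nRT/(V − nb) − a n²/V² = 273.665/4.91867 − 186.840/28.0688 = 55.6380 − 6.65650 = 48.9815 atm
Ratio = 48.9815/51.6544 = 0.9483

P_vdW / P_ideal ≈ 0.9483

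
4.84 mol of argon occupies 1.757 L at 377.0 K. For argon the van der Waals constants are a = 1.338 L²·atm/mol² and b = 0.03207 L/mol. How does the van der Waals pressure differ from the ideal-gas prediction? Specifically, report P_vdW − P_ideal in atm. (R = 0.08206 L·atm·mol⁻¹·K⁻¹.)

ΔP ≈ -1.895 atm

Ideal: P_ideal = nRT/V = (4.84)(0.08206)(377.0)/1.757 = 85.2210 atm
vdW: P = nRT/(V − nb) − a n²/V² = 149.733/1.60178 − 31.3435/3.08705 = 93.4791 − 10.1532 = 83.3259 atm
ΔP = 83.3259 − 85.2210 = -1.895 atm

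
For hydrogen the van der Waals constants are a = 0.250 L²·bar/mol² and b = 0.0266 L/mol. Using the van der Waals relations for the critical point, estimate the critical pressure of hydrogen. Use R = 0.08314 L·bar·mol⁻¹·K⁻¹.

For a van der Waals gas, P_c = a/(27b²).
P_c = 0.250/(27×(0.0266)²) = 0.250/0.019104 = 13.09 bar

P_c ≈ 13.09 bar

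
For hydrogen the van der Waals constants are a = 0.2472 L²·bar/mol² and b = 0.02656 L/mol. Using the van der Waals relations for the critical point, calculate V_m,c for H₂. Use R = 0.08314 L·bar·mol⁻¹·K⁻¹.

For a van der Waals gas, V_m,c = 3b.
V_m,c = 3×0.02656 = 0.07968 L/mol

V_m,c ≈ 0.07968 L/mol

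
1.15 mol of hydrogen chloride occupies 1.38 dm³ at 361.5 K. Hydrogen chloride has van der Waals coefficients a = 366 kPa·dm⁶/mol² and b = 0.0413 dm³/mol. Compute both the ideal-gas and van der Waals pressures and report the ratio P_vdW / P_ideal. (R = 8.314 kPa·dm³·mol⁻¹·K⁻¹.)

Ideal: P_ideal = nRT/V = (1.15)(8.314)(361.5)/1.38 = 2504.59 kPa
vdW: P = nRT/(V − nb) − a n²/V² = 3456.34/1.33251 − 484.035/1.90440 = 2593.86 − 254.167 = 2339.69 kPa
Ratio = 2339.69/2504.59 = 0.9342

P_vdW / P_ideal ≈ 0.9342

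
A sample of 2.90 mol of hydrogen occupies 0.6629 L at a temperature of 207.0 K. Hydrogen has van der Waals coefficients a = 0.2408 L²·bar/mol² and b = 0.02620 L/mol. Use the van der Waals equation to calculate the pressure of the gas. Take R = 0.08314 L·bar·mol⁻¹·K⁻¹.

P ≈ 80.43 bar

P = nRT/(V − nb) − a n²/V²
nRT/(V − nb) = (2.90)(0.08314)(207.0)/(0.6629 − 2.90×0.02620) = 49.909/0.58692 = 85.035 bar
a n²/V² = (0.2408)(2.90)²/(0.6629)² = 4.6085 bar
P = 85.035 − 4.6085 = 80.43 bar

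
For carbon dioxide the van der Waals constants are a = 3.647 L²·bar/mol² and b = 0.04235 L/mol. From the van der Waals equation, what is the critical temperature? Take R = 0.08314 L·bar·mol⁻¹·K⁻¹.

T_c ≈ 306.9 K

For a van der Waals gas, T_c = 8a/(27Rb).
T_c = 8×3.647/(27×0.08314×0.04235) = 29.176/0.095066 = 306.9 K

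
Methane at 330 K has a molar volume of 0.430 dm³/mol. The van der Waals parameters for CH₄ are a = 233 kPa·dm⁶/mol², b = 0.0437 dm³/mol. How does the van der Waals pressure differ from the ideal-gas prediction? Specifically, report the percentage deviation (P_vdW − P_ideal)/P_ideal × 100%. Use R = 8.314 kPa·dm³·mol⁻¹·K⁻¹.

Ideal: P_ideal = RT/V_m = (8.314)(330)/0.430 = 6380.51 kPa
vdW: P = RT/(V_m − b) − a/V_m² = 2743.62/0.386300 − 233/0.184900 = 7102.30 − 1260.14 = 5842.16 kPa
% deviation = (5842.16 − 6380.51)/6380.51 × 100% = -8.44%

-8.44 %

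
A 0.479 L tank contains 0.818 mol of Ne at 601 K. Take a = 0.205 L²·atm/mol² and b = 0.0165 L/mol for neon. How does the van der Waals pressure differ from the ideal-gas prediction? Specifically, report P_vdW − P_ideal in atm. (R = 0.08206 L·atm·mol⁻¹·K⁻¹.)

Ideal: P_ideal = nRT/V = (0.818)(0.08206)(601)/0.479 = 84.2217 atm
vdW: P = nRT/(V − nb) − a n²/V² = 40.3422/0.465503 − 0.137170/0.229441 = 86.6637 − 0.597844 = 86.0659 atm
ΔP = 86.0659 − 84.2217 = 1.844 atm

ΔP ≈ 1.844 atm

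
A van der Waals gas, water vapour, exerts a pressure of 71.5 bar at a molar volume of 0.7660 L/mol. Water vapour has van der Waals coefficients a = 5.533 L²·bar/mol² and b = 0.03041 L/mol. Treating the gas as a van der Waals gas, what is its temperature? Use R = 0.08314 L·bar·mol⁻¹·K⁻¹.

T ≈ 716.0 K

T = (P + a/V_m²)(V_m − b)/R
P + a/V_m² = 71.5 + 5.533/(0.7660)² = 80.930 bar
V_m − b = 0.7660 − 0.03041 = 0.73559 L/mol
T = (80.930)(0.73559)/0.08314 = 716.0 K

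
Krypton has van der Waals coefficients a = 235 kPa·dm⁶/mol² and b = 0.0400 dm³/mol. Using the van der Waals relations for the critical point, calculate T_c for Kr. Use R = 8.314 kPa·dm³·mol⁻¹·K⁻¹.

T_c ≈ 209.4 K

For a van der Waals gas, T_c = 8a/(27Rb).
T_c = 8×235/(27×8.314×0.0400) = 1880.0/8.9791 = 209.4 K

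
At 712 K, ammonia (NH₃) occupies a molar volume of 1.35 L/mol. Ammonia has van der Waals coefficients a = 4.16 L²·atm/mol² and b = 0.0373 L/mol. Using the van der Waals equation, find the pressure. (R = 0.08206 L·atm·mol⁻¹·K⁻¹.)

P ≈ 42.23 atm

P = RT/(V_m − b) − a/V_m²
RT/(V_m − b) = (0.08206)(712)/(1.35 − 0.0373) = 58.427/1.3127 = 44.509 atm
a/V_m² = 4.16/(1.35)² = 2.2826 atm
P = 44.509 − 2.2826 = 42.23 atm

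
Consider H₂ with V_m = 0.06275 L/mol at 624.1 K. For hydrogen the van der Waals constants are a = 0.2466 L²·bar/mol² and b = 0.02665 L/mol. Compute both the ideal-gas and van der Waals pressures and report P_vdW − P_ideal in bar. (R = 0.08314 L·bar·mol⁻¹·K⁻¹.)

Ideal: P_ideal = RT/V_m = (0.08314)(624.1)/0.06275 = 826.895 bar
vdW: P = RT/(V_m − b) − a/V_m² = 51.8877/0.0361000 − 0.2466/0.00393756 = 1437.33 − 62.6276 = 1374.70 bar
ΔP = 1374.70 − 826.895 = 547.8 bar

ΔP ≈ 547.8 bar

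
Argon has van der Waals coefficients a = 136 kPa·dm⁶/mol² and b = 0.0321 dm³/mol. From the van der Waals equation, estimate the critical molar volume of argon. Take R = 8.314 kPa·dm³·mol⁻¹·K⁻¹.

V_m,c ≈ 0.09630 dm³/mol

For a van der Waals gas, V_m,c = 3b.
V_m,c = 3×0.0321 = 0.09630 dm³/mol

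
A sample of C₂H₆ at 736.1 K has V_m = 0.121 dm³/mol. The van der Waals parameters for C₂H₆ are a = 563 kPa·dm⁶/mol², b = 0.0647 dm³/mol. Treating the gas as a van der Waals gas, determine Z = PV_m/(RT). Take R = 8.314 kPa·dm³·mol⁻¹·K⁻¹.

Z ≈ 1.389

P = RT/(V_m − b) − a/V_m² = (8.314)(736.1)/(0.121 − 0.0647) − 563/(0.121)²
  = 6119.9/0.056300 − 38454 = 108702 − 38454 = 70248 kPa
Z = PV_m/(RT) = (70248)(0.121)/((8.314)(736.1)) = 8500.0/6119.9 = 1.389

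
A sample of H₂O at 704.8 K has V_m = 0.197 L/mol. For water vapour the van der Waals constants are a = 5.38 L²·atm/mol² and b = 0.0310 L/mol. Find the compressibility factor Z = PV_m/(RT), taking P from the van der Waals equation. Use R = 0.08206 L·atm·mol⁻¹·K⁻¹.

P = RT/(V_m − b) − a/V_m² = (0.08206)(704.8)/(0.197 − 0.0310) − 5.38/(0.197)²
  = 57.836/0.16600 − 138.63 = 348.41 − 138.63 = 209.78 atm
Z = PV_m/(RT) = (209.78)(0.197)/((0.08206)(704.8)) = 41.327/57.836 = 0.7146

Z ≈ 0.7146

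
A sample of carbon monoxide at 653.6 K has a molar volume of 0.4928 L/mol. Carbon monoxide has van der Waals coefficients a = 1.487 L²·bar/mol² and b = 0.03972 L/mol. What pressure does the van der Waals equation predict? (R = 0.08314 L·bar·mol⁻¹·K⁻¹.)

P = RT/(V_m − b) − a/V_m²
RT/(V_m − b) = (0.08314)(653.6)/(0.4928 − 0.03972) = 54.340/0.45308 = 119.93 bar
a/V_m² = 1.487/(0.4928)² = 6.1231 bar
P = 119.93 − 6.1231 = 113.8 bar

P ≈ 113.8 bar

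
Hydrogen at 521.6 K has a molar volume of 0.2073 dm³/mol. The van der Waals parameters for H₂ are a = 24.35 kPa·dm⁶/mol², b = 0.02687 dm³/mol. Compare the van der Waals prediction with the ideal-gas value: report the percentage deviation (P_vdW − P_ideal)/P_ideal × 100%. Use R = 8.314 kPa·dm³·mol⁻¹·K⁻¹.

Ideal: P_ideal = RT/V_m = (8.314)(521.6)/0.2073 = 20919.4 kPa
vdW: P = RT/(V_m − b) − a/V_m² = 4336.58/0.180430 − 24.35/0.0429733 = 24034.7 − 566.631 = 23468.1 kPa
% deviation = (23468.1 − 20919.4)/20919.4 × 100% = 12.18%

12.18 %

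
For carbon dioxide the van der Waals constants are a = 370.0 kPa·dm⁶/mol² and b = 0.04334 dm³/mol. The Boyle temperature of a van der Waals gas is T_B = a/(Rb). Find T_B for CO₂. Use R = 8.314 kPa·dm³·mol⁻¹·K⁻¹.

T_B ≈ 1027 K

For a van der Waals gas the second virial coefficient B₂ = b − a/(RT) vanishes at T_B = a/(Rb).
T_B = 370.0/(8.314×0.04334) = 370.0/0.36033 = 1027 K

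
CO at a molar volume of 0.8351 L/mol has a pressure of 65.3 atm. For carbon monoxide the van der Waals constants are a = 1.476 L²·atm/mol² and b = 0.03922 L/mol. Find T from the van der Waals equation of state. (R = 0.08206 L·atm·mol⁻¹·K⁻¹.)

T ≈ 653.9 K

T = (P + a/V_m²)(V_m − b)/R
P + a/V_m² = 65.3 + 1.476/(0.8351)² = 67.416 atm
V_m − b = 0.8351 − 0.03922 = 0.79588 L/mol
T = (67.416)(0.79588)/0.08206 = 653.9 K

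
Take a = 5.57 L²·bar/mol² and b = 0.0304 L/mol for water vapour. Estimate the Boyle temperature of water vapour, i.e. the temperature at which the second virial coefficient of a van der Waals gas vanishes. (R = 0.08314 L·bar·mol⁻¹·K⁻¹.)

T_B ≈ 2204 K

For a van der Waals gas the second virial coefficient B₂ = b − a/(RT) vanishes at T_B = a/(Rb).
T_B = 5.57/(0.08314×0.0304) = 5.57/0.0025275 = 2204 K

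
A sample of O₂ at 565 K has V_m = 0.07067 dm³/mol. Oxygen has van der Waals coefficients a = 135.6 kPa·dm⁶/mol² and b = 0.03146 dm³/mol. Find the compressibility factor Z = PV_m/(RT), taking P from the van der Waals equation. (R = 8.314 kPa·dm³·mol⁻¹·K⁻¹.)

Z ≈ 1.394

P = RT/(V_m − b) − a/V_m² = (8.314)(565)/(0.07067 − 0.03146) − 135.6/(0.07067)²
  = 4697.4/0.039210 − 27151 = 119801 − 27151 = 92650 kPa
Z = PV_m/(RT) = (92650)(0.07067)/((8.314)(565)) = 6547.6/4697.4 = 1.394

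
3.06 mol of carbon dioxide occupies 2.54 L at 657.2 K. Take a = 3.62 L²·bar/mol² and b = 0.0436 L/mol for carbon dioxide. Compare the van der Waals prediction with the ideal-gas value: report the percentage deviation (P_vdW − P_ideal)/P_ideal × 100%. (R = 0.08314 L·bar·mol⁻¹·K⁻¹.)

-2.44 %

Ideal: P_ideal = nRT/V = (3.06)(0.08314)(657.2)/2.54 = 65.8257 bar
vdW: P = nRT/(V − nb) − a n²/V² = 167.197/2.40658 − 33.8962/6.45160 = 69.4749 − 5.25392 = 64.2210 bar
% deviation = (64.2210 − 65.8257)/65.8257 × 100% = -2.44%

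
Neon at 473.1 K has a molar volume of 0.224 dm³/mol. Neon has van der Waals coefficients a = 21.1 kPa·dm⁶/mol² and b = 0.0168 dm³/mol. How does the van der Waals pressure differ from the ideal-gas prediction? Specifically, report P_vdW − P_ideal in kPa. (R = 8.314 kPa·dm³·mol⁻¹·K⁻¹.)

Ideal: P_ideal = RT/V_m = (8.314)(473.1)/0.224 = 17559.6 kPa
vdW: P = RT/(V_m − b) − a/V_m² = 3933.35/0.207200 − 21.1/0.0501760 = 18983.3 − 420.520 = 18562.8 kPa
ΔP = 18562.8 − 17559.6 = 1003 kPa

ΔP ≈ 1003 kPa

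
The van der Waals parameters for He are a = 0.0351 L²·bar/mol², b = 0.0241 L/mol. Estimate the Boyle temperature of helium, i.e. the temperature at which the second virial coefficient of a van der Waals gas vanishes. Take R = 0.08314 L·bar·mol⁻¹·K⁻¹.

T_B ≈ 17.52 K

For a van der Waals gas the second virial coefficient B₂ = b − a/(RT) vanishes at T_B = a/(Rb).
T_B = 0.0351/(0.08314×0.0241) = 0.0351/0.0020037 = 17.52 K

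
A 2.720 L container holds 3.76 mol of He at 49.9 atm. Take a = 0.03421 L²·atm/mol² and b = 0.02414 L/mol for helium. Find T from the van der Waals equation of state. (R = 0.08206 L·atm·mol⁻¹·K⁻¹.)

T ≈ 425.8 K

T = (P + a n²/V²)(V − nb)/(nR)
P + a n²/V² = 49.9 + (0.03421)(3.76)²/(2.720)² = 49.965 atm
V − nb = 2.720 − (3.76)(0.02414) = 2.6292 L
T = (49.965)(2.6292)/((3.76)(0.08206)) = 425.8 K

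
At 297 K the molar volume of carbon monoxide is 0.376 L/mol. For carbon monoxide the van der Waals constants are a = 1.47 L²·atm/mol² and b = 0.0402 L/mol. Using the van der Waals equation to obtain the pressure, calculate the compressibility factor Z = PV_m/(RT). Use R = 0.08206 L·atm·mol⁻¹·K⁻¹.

Z ≈ 0.9593

P = RT/(V_m − b) − a/V_m² = (0.08206)(297)/(0.376 − 0.0402) − 1.47/(0.376)²
  = 24.372/0.33580 − 10.398 = 72.579 − 10.398 = 62.181 atm
Z = PV_m/(RT) = (62.181)(0.376)/((0.08206)(297)) = 23.380/24.372 = 0.9593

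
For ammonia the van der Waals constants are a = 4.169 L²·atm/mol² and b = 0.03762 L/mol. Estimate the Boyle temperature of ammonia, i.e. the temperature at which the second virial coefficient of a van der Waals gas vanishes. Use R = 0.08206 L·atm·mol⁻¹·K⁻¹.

For a van der Waals gas the second virial coefficient B₂ = b − a/(RT) vanishes at T_B = a/(Rb).
T_B = 4.169/(0.08206×0.03762) = 4.169/0.0030871 = 1350 K

T_B ≈ 1350 K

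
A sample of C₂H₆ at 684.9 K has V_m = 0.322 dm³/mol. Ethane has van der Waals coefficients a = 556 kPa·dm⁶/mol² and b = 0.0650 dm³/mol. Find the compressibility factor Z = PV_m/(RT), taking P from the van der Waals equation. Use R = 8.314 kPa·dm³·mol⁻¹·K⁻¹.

P = RT/(V_m − b) − a/V_m² = (8.314)(684.9)/(0.322 − 0.0650) − 556/(0.322)²
  = 5694.3/0.25700 − 5362.4 = 22157 − 5362.4 = 16795 kPa
Z = PV_m/(RT) = (16795)(0.322)/((8.314)(684.9)) = 5408.0/5694.3 = 0.9497

Z ≈ 0.9497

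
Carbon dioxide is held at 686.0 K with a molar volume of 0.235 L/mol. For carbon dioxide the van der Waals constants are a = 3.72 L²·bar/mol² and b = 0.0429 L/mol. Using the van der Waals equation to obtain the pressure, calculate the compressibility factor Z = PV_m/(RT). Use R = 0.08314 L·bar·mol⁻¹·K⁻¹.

P = RT/(V_m − b) − a/V_m² = (0.08314)(686.0)/(0.235 − 0.0429) − 3.72/(0.235)²
  = 57.034/0.19210 − 67.361 = 296.90 − 67.361 = 229.54 bar
Z = PV_m/(RT) = (229.54)(0.235)/((0.08314)(686.0)) = 53.942/57.034 = 0.9458

Z ≈ 0.9458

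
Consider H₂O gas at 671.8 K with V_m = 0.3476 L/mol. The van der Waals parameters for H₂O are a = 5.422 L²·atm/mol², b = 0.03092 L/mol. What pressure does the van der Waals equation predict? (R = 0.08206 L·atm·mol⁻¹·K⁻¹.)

P = RT/(V_m − b) − a/V_m²
RT/(V_m − b) = (0.08206)(671.8)/(0.3476 − 0.03092) = 55.128/0.31668 = 174.08 atm
a/V_m² = 5.422/(0.3476)² = 44.875 atm
P = 174.08 − 44.875 = 129.2 atm

P ≈ 129.2 atm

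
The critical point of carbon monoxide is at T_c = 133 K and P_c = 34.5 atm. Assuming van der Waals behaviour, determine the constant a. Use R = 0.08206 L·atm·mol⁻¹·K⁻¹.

a ≈ 1.457 L²·atm/mol²

From T_c = 8a/(27Rb) and P_c = a/(27b²): a = 27 R² T_c²/(64 P_c).
a = 27×(0.08206)²×(133)²/(64×34.5) = 3216.1/2208.0 = 1.457 L²·atm/mol²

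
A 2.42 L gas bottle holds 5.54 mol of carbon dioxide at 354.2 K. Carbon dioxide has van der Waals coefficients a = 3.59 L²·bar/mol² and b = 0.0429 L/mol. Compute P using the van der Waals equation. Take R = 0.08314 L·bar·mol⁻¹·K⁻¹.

P = nRT/(V − nb) − a n²/V²
nRT/(V − nb) = (5.54)(0.08314)(354.2)/(2.42 − 5.54×0.0429) = 163.14/2.1823 = 74.756 bar
a n²/V² = (3.59)(5.54)²/(2.42)² = 18.814 bar
P = 74.756 − 18.814 = 55.94 bar

P ≈ 55.94 bar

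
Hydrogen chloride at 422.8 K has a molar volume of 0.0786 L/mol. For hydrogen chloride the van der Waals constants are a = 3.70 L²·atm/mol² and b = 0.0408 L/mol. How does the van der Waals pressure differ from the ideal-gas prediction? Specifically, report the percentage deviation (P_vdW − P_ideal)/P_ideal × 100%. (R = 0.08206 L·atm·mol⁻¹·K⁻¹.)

-27.74 %

Ideal: P_ideal = RT/V_m = (0.08206)(422.8)/0.0786 = 441.412 atm
vdW: P = RT/(V_m − b) − a/V_m² = 34.6950/0.0378000 − 3.70/0.00617796 = 917.857 − 598.903 = 318.954 atm
% deviation = (318.954 − 441.412)/441.412 × 100% = -27.74%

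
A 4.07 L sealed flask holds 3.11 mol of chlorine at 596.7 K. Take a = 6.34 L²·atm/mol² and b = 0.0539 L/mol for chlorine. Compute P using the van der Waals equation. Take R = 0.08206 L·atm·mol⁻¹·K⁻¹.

P = nRT/(V − nb) − a n²/V²
nRT/(V − nb) = (3.11)(0.08206)(596.7)/(4.07 − 3.11×0.0539) = 152.28/3.9024 = 39.022 atm
a n²/V² = (6.34)(3.11)²/(4.07)² = 3.7019 atm
P = 39.022 − 3.7019 = 35.32 atm

P ≈ 35.32 atm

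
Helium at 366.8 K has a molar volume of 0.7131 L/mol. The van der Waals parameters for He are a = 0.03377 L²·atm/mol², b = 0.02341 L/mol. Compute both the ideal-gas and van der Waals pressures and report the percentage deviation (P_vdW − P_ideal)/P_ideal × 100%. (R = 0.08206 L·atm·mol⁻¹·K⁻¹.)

3.24 %

Ideal: P_ideal = RT/V_m = (0.08206)(366.8)/0.7131 = 42.2095 atm
vdW: P = RT/(V_m − b) − a/V_m² = 30.0996/0.689690 − 0.03377/0.508512 = 43.6422 − 0.0664094 = 43.5758 atm
% deviation = (43.5758 − 42.2095)/42.2095 × 100% = 3.24%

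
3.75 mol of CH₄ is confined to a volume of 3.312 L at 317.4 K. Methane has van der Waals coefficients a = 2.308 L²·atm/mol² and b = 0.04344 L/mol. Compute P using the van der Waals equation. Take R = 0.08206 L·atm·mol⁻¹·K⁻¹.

P = nRT/(V − nb) − a n²/V²
nRT/(V − nb) = (3.75)(0.08206)(317.4)/(3.312 − 3.75×0.04344) = 97.672/3.1491 = 31.016 atm
a n²/V² = (2.308)(3.75)²/(3.312)² = 2.9588 atm
P = 31.016 − 2.9588 = 28.06 atm

P ≈ 28.06 atm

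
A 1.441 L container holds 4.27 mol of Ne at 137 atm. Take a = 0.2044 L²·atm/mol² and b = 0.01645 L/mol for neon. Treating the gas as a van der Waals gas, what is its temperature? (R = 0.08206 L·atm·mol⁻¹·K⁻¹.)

T ≈ 543.0 K

T = (P + a n²/V²)(V − nb)/(nR)
P + a n²/V² = 137 + (0.2044)(4.27)²/(1.441)² = 138.79 atm
V − nb = 1.441 − (4.27)(0.01645) = 1.3708 L
T = (138.79)(1.3708)/((4.27)(0.08206)) = 543.0 K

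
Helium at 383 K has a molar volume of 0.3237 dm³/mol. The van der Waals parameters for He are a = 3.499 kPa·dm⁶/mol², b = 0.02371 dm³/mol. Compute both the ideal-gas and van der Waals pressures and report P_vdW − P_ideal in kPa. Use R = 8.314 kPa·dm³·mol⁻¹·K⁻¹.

Ideal: P_ideal = RT/V_m = (8.314)(383)/0.3237 = 9837.08 kPa
vdW: P = RT/(V_m − b) − a/V_m² = 3184.26/0.299990 − 3.499/0.104782 = 10614.6 − 33.3931 = 10581.2 kPa
ΔP = 10581.2 − 9837.08 = 744 kPa

ΔP ≈ 744 kPa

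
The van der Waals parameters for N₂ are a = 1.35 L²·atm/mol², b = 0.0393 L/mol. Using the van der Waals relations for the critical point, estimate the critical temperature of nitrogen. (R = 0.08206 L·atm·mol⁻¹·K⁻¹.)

T_c ≈ 124.0 K

For a van der Waals gas, T_c = 8a/(27Rb).
T_c = 8×1.35/(27×0.08206×0.0393) = 10.800/0.087074 = 124.0 K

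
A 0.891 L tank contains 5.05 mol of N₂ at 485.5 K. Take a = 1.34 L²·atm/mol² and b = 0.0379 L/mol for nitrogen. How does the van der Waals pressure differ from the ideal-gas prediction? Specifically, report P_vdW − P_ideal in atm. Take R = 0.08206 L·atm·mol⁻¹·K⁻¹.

ΔP ≈ 18.73 atm

Ideal: P_ideal = nRT/V = (5.05)(0.08206)(485.5)/0.891 = 225.805 atm
vdW: P = nRT/(V − nb) − a n²/V² = 201.193/0.699605 − 34.1734/0.793881 = 287.581 − 43.0460 = 244.535 atm
ΔP = 244.535 − 225.805 = 18.73 atm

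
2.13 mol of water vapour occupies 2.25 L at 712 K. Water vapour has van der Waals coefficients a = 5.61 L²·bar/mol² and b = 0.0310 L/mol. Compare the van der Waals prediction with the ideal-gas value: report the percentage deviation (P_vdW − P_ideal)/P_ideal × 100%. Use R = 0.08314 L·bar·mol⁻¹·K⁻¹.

-5.95 %

Ideal: P_ideal = nRT/V = (2.13)(0.08314)(712)/2.25 = 56.0386 bar
vdW: P = nRT/(V − nb) − a n²/V² = 126.087/2.18397 − 25.4520/5.06250 = 57.7329 − 5.02756 = 52.7053 bar
% deviation = (52.7053 − 56.0386)/56.0386 × 100% = -5.95%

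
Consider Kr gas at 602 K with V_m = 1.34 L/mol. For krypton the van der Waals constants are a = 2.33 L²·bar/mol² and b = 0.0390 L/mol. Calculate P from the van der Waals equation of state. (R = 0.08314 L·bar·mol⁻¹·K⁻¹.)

P ≈ 37.17 bar

P = RT/(V_m − b) − a/V_m²
RT/(V_m − b) = (0.08314)(602)/(1.34 − 0.0390) = 50.050/1.3010 = 38.470 bar
a/V_m² = 2.33/(1.34)² = 1.2976 bar
P = 38.470 − 1.2976 = 37.17 bar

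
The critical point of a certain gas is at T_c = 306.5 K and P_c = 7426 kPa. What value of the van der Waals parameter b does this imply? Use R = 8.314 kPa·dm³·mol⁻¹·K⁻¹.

b ≈ 0.04289 dm³/mol

From T_c = 8a/(27Rb) and P_c = a/(27b²): b = R T_c/(8 P_c).
b = (8.314)(306.5)/(8×7426) = 2548.2/59408 = 0.04289 dm³/mol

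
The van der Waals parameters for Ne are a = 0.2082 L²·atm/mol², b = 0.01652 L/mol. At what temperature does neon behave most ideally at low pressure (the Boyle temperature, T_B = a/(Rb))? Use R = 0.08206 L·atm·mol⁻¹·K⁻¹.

For a van der Waals gas the second virial coefficient B₂ = b − a/(RT) vanishes at T_B = a/(Rb).
T_B = 0.2082/(0.08206×0.01652) = 0.2082/0.0013556 = 153.6 K

T_B ≈ 153.6 K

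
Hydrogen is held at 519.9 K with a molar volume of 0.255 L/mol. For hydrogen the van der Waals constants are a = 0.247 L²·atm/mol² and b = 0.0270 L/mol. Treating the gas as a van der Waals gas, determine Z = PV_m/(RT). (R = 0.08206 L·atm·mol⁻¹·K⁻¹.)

P = RT/(V_m − b) − a/V_m² = (0.08206)(519.9)/(0.255 − 0.0270) − 0.247/(0.255)²
  = 42.663/0.22800 − 3.7985 = 187.12 − 3.7985 = 183.32 atm
Z = PV_m/(RT) = (183.32)(0.255)/((0.08206)(519.9)) = 46.747/42.663 = 1.096

Z ≈ 1.096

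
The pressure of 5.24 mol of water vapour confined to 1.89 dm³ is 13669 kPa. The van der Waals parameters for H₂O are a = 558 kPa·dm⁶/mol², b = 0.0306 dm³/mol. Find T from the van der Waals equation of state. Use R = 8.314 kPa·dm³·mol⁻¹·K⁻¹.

T = (P + a n²/V²)(V − nb)/(nR)
P + a n²/V² = 13669 + (558)(5.24)²/(1.89)² = 17958 kPa
V − nb = 1.89 − (5.24)(0.0306) = 1.7297 dm³
T = (17958)(1.7297)/((5.24)(8.314)) = 713.0 K

T ≈ 713.0 K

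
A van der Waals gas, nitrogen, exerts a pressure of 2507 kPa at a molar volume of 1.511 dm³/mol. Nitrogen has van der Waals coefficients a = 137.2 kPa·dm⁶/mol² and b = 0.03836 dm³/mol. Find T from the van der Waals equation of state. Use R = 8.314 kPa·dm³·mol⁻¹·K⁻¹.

T = (P + a/V_m²)(V_m − b)/R
P + a/V_m² = 2507 + 137.2/(1.511)² = 2567.1 kPa
V_m − b = 1.511 − 0.03836 = 1.4726 dm³/mol
T = (2567.1)(1.4726)/8.314 = 454.7 K

T ≈ 454.7 K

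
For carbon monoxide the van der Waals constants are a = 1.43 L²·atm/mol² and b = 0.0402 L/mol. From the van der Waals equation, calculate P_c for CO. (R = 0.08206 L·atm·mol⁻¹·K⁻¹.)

P_c ≈ 32.77 atm

For a van der Waals gas, P_c = a/(27b²).
P_c = 1.43/(27×(0.0402)²) = 1.43/0.043633 = 32.77 atm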